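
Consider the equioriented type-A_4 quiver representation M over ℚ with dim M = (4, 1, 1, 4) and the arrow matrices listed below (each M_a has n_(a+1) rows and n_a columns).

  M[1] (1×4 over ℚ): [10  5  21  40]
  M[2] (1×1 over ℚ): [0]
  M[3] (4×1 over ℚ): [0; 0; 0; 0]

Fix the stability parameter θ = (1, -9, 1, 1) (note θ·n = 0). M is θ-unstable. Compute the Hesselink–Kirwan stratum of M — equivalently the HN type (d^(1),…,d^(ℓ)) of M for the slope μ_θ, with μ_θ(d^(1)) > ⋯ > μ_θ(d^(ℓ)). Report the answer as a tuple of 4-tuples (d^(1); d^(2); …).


Barcode: M ≅ I[1,1]^3, I[1,2], I[3,3], I[4,4]^4. HN layers by μ_θ (2 steps, strictly decreasing):
  μ^(1)=1; μ^(2)=-4

((3, 0, 1, 4); (1, 1, 0, 0))


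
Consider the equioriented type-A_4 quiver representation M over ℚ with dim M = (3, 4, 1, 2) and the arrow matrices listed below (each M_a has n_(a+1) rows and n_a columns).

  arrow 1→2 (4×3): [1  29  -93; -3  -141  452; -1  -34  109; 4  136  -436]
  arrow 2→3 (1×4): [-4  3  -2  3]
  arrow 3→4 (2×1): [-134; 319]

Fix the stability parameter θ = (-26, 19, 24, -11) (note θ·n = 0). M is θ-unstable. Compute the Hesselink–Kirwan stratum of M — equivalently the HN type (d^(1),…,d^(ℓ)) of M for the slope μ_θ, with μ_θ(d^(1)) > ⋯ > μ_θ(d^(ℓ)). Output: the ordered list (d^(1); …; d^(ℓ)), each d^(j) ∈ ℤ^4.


Interval decomposition of M: I[1,2]^2, I[1,4], I[2,2], I[4,4].
HN type (ℓ=4): μ^(1)=19; μ^(2)=32/3; μ^(3)=-11; μ^(4)=-26

((0, 3, 0, 0); (0, 1, 1, 1); (0, 0, 0, 1); (3, 0, 0, 0))


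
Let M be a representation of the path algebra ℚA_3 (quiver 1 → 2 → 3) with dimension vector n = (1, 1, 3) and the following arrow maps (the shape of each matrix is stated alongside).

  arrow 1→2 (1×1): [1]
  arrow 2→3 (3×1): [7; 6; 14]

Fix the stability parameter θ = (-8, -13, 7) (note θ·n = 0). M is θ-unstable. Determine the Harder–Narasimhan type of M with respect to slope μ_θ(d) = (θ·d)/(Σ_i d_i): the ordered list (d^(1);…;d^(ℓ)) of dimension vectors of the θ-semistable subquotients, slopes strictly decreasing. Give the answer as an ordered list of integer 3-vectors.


Barcode: M ≅ I[1,3], I[3,3]^2. HN layers by μ_θ (2 steps, strictly decreasing):
  μ^(1)=7; μ^(2)=-21/2

((0, 0, 3); (1, 1, 0))


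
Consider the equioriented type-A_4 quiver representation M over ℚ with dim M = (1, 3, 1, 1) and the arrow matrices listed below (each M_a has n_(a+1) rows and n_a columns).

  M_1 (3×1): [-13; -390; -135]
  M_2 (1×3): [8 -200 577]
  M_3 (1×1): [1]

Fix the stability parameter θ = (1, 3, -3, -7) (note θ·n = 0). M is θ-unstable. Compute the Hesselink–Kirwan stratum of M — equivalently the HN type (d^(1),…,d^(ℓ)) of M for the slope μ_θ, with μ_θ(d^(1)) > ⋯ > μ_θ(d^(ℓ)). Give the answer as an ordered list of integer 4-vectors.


Via rank(M_{q-1}∘⋯∘M_p): M ≅ I[1,4], I[2,2]^2.
μ_θ-semistable layers: μ^(1)=3; μ^(2)=-3/2

((0, 2, 0, 0); (1, 1, 1, 1))


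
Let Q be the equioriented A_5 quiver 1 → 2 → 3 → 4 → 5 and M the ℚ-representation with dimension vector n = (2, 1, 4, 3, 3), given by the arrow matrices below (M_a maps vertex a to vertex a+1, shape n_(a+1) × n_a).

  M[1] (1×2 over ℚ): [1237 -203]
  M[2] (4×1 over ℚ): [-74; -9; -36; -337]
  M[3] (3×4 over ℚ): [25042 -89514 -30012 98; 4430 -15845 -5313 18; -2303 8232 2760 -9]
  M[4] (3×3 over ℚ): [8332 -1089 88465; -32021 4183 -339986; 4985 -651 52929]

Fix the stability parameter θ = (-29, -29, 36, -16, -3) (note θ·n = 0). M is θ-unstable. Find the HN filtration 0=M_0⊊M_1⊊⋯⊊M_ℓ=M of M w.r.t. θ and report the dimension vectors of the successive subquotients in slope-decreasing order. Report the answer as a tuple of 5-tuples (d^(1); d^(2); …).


Via rank(M_{q-1}∘⋯∘M_p): M ≅ I[1,1], I[1,5], I[3,3], I[3,5]^2.
μ_θ-semistable layers: μ^(1)=36; μ^(2)=17/3; μ^(3)=-29

((0, 0, 1, 0, 0); (0, 0, 3, 3, 3); (2, 1, 0, 0, 0))


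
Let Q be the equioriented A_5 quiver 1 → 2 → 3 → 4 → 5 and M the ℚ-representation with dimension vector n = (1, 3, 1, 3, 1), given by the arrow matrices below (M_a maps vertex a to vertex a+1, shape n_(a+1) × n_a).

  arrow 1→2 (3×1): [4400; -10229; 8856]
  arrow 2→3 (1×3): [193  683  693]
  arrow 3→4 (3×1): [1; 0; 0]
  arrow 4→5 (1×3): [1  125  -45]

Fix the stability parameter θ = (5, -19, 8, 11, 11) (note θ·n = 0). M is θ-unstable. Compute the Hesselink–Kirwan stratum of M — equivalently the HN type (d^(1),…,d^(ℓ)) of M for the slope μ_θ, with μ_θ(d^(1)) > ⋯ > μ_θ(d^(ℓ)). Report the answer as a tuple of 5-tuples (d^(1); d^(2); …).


Via rank(M_{q-1}∘⋯∘M_p): M ≅ I[1,5], I[2,2]^2, I[4,4]^2.
μ_θ-semistable layers: μ^(1)=11; μ^(2)=8; μ^(3)=-7; μ^(4)=-19

((0, 0, 0, 3, 1); (0, 0, 1, 0, 0); (1, 1, 0, 0, 0); (0, 2, 0, 0, 0))


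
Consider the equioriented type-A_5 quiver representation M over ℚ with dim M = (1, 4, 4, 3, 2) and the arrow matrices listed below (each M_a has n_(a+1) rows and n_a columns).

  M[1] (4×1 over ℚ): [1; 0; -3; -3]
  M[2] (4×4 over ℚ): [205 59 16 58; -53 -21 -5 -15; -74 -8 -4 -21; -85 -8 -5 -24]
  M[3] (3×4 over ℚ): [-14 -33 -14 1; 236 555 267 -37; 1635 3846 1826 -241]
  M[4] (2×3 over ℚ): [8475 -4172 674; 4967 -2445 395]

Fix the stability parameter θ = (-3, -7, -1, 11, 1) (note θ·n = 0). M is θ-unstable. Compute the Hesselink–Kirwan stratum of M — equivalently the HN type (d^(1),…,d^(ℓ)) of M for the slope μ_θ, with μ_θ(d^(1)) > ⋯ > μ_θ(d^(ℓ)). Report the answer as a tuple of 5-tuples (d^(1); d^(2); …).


Via rank(M_{q-1}∘⋯∘M_p): M ≅ I[1,5], I[2,3], I[2,4], I[2,5].
μ_θ-semistable layers: μ^(1)=11; μ^(2)=6; μ^(3)=-1; μ^(4)=-5; μ^(5)=-7

((0, 0, 0, 1, 0); (0, 0, 0, 2, 2); (0, 0, 4, 0, 0); (1, 1, 0, 0, 0); (0, 3, 0, 0, 0))


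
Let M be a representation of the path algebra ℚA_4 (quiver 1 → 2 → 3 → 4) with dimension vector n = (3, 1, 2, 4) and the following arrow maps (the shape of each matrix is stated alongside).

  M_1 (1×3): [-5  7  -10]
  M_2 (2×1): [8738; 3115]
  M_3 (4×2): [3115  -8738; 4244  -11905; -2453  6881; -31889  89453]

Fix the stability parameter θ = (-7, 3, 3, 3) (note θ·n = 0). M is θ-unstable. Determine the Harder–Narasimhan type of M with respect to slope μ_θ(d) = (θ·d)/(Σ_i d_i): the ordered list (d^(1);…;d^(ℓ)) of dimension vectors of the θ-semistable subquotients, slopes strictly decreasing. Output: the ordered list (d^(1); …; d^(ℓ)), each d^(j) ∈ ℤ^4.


Barcode: M ≅ I[1,1]^2, I[1,4], I[3,4], I[4,4]^2. HN layers by μ_θ (2 steps, strictly decreasing):
  μ^(1)=3; μ^(2)=-7

((0, 1, 2, 4); (3, 0, 0, 0))


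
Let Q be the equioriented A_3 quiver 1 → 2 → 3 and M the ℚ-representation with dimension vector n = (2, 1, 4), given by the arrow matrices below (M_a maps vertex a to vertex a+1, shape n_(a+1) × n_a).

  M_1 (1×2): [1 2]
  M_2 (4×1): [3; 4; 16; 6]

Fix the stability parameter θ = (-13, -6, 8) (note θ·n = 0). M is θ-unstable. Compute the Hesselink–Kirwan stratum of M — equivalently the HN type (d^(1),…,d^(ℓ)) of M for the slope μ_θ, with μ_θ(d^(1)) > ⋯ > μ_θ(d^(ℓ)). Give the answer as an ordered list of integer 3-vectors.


Interval decomposition of M: I[1,1], I[1,3], I[3,3]^3.
HN type (ℓ=3): μ^(1)=8; μ^(2)=-6; μ^(3)=-13

((0, 0, 4); (0, 1, 0); (2, 0, 0))


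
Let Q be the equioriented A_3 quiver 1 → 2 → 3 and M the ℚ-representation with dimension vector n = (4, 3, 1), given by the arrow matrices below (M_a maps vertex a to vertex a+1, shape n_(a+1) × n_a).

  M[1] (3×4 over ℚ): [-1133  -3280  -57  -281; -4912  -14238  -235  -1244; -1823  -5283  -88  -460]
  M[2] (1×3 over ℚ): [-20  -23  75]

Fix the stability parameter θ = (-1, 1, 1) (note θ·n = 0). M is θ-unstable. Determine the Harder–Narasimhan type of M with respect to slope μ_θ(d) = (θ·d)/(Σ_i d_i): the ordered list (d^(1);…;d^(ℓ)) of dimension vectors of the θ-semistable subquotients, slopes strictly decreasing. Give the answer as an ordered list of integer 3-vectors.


Barcode: M ≅ I[1,1], I[1,2]^2, I[1,3]. HN layers by μ_θ (2 steps, strictly decreasing):
  μ^(1)=1; μ^(2)=-1

((0, 3, 1); (4, 0, 0))


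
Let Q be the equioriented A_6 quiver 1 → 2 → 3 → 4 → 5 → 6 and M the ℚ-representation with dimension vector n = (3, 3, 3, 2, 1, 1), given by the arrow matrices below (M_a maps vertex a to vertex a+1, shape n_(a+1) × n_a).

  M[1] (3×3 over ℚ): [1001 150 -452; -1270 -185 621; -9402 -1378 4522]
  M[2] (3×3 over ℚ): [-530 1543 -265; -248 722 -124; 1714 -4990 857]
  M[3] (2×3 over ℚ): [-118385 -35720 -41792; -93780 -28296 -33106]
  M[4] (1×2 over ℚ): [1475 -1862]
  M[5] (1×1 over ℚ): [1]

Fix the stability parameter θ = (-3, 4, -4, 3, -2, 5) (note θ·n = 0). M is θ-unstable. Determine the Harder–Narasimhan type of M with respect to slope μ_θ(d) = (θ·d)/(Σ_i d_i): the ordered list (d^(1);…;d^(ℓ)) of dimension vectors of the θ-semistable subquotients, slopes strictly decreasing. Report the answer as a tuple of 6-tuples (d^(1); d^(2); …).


Interval decomposition of M: I[1,2], I[1,4], I[1,6], I[3,3].
HN type (ℓ=7): μ^(1)=5; μ^(2)=4; μ^(3)=3; μ^(4)=1/2; μ^(5)=0; μ^(6)=-3; μ^(7)=-4

((0, 0, 0, 0, 0, 1); (0, 1, 0, 0, 0, 0); (0, 0, 0, 1, 0, 0); (0, 0, 0, 1, 1, 0); (0, 2, 2, 0, 0, 0); (3, 0, 0, 0, 0, 0); (0, 0, 1, 0, 0, 0))


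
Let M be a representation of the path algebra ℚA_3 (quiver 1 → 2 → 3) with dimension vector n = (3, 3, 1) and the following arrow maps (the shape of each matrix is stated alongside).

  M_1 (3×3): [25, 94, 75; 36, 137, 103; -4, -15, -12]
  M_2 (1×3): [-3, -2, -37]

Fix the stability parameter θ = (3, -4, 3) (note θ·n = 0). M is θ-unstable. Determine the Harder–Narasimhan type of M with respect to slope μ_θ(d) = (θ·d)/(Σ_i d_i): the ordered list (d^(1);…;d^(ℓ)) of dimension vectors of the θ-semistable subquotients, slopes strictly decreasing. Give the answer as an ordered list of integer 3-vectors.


Interval decomposition of M: I[1,2]^2, I[1,3].
HN type (ℓ=2): μ^(1)=3; μ^(2)=-1/2

((0, 0, 1); (3, 3, 0))


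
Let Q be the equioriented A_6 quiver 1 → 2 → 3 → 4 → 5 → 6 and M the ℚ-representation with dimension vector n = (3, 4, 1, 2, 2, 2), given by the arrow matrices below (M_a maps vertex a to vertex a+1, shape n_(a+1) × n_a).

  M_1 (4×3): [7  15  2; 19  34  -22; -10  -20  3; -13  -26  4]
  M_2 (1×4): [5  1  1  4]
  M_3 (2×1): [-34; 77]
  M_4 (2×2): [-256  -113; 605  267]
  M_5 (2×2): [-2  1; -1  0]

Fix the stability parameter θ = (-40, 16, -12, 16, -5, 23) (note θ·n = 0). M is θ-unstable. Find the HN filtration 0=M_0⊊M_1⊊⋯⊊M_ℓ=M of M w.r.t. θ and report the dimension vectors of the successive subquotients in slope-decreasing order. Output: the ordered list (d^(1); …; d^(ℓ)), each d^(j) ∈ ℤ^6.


Barcode: M ≅ I[1,2]^2, I[1,6], I[2,2], I[4,6]. HN layers by μ_θ (5 steps, strictly decreasing):
  μ^(1)=23; μ^(2)=16; μ^(3)=11/2; μ^(4)=2; μ^(5)=-40

((0, 0, 0, 0, 0, 2); (0, 3, 0, 0, 0, 0); (0, 0, 0, 2, 2, 0); (0, 1, 1, 0, 0, 0); (3, 0, 0, 0, 0, 0))


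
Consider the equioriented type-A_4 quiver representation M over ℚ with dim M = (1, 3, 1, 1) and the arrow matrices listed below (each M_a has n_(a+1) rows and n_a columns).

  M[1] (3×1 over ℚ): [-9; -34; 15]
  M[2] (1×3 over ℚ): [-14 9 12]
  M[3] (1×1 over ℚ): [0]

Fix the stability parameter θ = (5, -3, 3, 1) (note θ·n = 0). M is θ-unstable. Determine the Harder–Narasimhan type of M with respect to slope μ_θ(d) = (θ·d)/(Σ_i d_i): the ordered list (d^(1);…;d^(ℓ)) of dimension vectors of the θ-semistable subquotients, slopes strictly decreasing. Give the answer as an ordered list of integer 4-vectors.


Interval decomposition of M: I[1,2], I[2,2], I[2,3], I[4,4].
HN type (ℓ=3): μ^(1)=3; μ^(2)=1; μ^(3)=-3

((0, 0, 1, 0); (1, 1, 0, 1); (0, 2, 0, 0))


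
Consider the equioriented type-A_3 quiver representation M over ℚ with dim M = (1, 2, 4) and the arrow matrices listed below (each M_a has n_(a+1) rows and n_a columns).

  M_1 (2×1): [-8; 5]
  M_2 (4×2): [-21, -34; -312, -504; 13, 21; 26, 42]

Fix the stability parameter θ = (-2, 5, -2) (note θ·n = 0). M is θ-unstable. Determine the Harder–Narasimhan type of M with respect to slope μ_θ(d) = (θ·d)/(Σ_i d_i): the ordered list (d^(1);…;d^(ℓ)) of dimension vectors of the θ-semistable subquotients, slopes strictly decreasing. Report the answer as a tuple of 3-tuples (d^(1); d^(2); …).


Via rank(M_{q-1}∘⋯∘M_p): M ≅ I[1,3], I[2,3], I[3,3]^2.
μ_θ-semistable layers: μ^(1)=3/2; μ^(2)=-2

((0, 2, 2); (1, 0, 2))


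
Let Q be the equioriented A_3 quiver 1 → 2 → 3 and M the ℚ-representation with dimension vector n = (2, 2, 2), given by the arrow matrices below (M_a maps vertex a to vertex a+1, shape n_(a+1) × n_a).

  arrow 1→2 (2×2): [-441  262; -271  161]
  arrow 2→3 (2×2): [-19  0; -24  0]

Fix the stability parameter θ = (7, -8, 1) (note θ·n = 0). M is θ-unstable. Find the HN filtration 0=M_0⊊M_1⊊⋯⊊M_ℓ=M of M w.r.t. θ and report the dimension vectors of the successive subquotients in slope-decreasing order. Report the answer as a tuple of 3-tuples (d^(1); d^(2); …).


Via rank(M_{q-1}∘⋯∘M_p): M ≅ I[1,2], I[1,3], I[3,3].
μ_θ-semistable layers: μ^(1)=1; μ^(2)=-1/2

((0, 0, 2); (2, 2, 0))


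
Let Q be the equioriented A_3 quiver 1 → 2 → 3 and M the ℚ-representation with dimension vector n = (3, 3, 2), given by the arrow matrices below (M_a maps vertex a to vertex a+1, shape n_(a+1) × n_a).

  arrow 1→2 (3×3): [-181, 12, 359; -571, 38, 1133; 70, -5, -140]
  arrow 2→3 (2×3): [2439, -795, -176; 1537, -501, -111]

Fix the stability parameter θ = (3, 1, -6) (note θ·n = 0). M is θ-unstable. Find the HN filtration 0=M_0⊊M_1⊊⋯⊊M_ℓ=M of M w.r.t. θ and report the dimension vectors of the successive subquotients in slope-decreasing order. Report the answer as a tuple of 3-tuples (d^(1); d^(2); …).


Interval decomposition of M: I[1,1], I[1,3]^2, I[2,2].
HN type (ℓ=3): μ^(1)=3; μ^(2)=1; μ^(3)=-2/3

((1, 0, 0); (0, 1, 0); (2, 2, 2))


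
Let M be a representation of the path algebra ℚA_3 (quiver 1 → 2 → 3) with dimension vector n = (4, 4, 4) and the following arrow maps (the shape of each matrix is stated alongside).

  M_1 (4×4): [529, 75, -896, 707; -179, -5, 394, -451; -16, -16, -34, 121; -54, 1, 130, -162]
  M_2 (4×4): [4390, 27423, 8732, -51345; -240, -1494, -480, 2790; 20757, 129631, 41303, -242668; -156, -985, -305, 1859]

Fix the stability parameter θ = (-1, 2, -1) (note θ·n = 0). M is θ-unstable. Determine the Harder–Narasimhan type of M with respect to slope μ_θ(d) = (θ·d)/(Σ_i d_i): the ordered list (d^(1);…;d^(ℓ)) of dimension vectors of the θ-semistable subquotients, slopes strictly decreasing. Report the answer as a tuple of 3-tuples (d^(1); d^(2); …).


Via rank(M_{q-1}∘⋯∘M_p): M ≅ I[1,2], I[1,3]^3, I[3,3].
μ_θ-semistable layers: μ^(1)=2; μ^(2)=1/2; μ^(3)=-1

((0, 1, 0); (0, 3, 3); (4, 0, 1))


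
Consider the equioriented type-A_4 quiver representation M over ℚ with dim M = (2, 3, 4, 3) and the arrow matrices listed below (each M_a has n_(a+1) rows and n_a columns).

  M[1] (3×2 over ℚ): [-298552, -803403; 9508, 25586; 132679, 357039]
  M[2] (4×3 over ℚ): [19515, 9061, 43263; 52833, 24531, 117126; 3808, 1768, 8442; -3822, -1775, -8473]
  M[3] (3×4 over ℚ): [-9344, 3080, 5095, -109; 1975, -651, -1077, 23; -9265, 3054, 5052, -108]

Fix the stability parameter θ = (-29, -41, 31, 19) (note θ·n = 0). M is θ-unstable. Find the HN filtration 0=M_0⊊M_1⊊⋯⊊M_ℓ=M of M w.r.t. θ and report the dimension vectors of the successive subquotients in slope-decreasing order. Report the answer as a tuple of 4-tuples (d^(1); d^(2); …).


Via rank(M_{q-1}∘⋯∘M_p): M ≅ I[1,4]^2, I[2,4], I[3,3].
μ_θ-semistable layers: μ^(1)=31; μ^(2)=25; μ^(3)=-35; μ^(4)=-41

((0, 0, 1, 0); (0, 0, 3, 3); (2, 2, 0, 0); (0, 1, 0, 0))


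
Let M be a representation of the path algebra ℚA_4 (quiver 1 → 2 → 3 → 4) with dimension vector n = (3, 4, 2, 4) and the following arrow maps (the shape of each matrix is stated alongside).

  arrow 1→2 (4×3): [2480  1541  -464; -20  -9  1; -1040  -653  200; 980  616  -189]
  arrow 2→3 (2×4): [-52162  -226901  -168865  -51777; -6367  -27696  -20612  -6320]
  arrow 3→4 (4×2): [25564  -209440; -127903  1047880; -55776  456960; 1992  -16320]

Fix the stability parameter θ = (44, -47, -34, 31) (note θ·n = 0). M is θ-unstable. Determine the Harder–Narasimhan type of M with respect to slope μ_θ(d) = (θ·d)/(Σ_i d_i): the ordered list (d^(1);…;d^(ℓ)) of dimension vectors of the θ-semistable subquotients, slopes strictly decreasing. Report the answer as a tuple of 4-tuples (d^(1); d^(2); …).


Via rank(M_{q-1}∘⋯∘M_p): M ≅ I[1,1], I[1,2], I[1,3], I[2,2], I[2,4], I[4,4]^3.
μ_θ-semistable layers: μ^(1)=44; μ^(2)=31; μ^(3)=-3/2; μ^(4)=-37/3; μ^(5)=-34; μ^(6)=-47

((1, 0, 0, 0); (0, 0, 0, 4); (1, 1, 0, 0); (1, 1, 1, 0); (0, 0, 1, 0); (0, 2, 0, 0))


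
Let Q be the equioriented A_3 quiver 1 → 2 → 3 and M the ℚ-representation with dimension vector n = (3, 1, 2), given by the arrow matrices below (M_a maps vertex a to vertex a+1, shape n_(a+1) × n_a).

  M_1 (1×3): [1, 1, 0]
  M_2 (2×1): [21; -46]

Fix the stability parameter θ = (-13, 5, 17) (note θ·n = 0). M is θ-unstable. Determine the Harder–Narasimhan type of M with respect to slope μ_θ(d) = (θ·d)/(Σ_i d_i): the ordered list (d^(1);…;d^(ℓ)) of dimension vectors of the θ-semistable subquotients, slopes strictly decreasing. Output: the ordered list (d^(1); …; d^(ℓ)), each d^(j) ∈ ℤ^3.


Interval decomposition of M: I[1,1]^2, I[1,3], I[3,3].
HN type (ℓ=3): μ^(1)=17; μ^(2)=5; μ^(3)=-13

((0, 0, 2); (0, 1, 0); (3, 0, 0))


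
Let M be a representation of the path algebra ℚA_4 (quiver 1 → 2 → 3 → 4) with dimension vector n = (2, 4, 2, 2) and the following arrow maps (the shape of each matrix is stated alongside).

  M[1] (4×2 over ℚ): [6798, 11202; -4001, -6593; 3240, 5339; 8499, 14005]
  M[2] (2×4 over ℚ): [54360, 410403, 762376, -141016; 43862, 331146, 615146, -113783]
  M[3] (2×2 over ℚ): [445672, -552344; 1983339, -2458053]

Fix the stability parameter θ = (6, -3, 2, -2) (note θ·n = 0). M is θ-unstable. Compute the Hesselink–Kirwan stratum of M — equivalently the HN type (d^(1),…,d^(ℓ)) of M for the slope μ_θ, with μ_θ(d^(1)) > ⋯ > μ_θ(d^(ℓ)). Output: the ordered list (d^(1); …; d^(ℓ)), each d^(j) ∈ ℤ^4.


Via rank(M_{q-1}∘⋯∘M_p): M ≅ I[1,2], I[1,4], I[2,2], I[2,3], I[4,4].
μ_θ-semistable layers: μ^(1)=2; μ^(2)=3/2; μ^(3)=3/4; μ^(4)=-2; μ^(5)=-3

((0, 0, 1, 0); (1, 1, 0, 0); (1, 1, 1, 1); (0, 0, 0, 1); (0, 2, 0, 0))


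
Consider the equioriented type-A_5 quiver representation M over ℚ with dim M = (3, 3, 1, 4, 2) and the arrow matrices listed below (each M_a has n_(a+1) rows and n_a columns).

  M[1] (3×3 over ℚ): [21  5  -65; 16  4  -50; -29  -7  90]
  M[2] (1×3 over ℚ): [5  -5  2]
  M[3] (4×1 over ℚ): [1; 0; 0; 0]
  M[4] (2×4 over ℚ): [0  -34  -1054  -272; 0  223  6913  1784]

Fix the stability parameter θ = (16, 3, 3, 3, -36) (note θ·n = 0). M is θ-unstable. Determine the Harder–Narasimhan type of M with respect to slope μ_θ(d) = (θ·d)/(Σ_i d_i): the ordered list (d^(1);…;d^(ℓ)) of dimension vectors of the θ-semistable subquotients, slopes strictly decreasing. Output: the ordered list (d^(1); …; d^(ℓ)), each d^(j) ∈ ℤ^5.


Barcode: M ≅ I[1,1], I[1,2], I[1,4], I[2,2], I[4,4]^2, I[4,5], I[5,5]. HN layers by μ_θ (6 steps, strictly decreasing):
  μ^(1)=16; μ^(2)=19/2; μ^(3)=25/4; μ^(4)=3; μ^(5)=-33/2; μ^(6)=-36

((1, 0, 0, 0, 0); (1, 1, 0, 0, 0); (1, 1, 1, 1, 0); (0, 1, 0, 2, 0); (0, 0, 0, 1, 1); (0, 0, 0, 0, 1))


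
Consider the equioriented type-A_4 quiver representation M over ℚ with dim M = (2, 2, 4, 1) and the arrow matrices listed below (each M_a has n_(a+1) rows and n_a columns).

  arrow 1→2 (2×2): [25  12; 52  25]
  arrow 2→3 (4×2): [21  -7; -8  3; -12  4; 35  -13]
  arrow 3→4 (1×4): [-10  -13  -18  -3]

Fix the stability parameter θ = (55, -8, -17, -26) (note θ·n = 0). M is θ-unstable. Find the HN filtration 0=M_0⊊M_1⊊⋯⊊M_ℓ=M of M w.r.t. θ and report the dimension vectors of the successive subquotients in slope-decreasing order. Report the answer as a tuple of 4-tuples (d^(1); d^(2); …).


Via rank(M_{q-1}∘⋯∘M_p): M ≅ I[1,3], I[1,4], I[3,3]^2.
μ_θ-semistable layers: μ^(1)=10; μ^(2)=1; μ^(3)=-17

((1, 1, 1, 0); (1, 1, 1, 1); (0, 0, 2, 0))


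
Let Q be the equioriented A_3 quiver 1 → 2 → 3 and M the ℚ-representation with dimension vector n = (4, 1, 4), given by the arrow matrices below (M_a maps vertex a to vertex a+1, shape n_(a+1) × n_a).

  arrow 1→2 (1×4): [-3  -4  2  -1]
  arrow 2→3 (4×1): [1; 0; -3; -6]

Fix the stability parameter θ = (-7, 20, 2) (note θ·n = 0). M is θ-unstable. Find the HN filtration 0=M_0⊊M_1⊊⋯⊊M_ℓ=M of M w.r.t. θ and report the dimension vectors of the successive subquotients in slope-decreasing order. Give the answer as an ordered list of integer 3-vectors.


Interval decomposition of M: I[1,1]^3, I[1,3], I[3,3]^3.
HN type (ℓ=3): μ^(1)=11; μ^(2)=2; μ^(3)=-7

((0, 1, 1); (0, 0, 3); (4, 0, 0))


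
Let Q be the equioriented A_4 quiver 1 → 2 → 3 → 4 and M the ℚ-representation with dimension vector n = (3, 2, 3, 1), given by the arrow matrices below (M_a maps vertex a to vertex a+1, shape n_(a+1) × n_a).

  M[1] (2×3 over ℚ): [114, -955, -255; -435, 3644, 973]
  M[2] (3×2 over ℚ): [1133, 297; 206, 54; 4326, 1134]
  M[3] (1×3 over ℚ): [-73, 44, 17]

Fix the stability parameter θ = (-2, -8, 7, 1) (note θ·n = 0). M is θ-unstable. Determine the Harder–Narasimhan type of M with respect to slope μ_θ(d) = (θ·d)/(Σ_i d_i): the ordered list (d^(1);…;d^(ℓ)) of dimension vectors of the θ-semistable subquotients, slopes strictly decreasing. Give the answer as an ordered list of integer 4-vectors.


Barcode: M ≅ I[1,1], I[1,2], I[1,4], I[3,3]^2. HN layers by μ_θ (4 steps, strictly decreasing):
  μ^(1)=7; μ^(2)=4; μ^(3)=-2; μ^(4)=-5

((0, 0, 2, 0); (0, 0, 1, 1); (1, 0, 0, 0); (2, 2, 0, 0))


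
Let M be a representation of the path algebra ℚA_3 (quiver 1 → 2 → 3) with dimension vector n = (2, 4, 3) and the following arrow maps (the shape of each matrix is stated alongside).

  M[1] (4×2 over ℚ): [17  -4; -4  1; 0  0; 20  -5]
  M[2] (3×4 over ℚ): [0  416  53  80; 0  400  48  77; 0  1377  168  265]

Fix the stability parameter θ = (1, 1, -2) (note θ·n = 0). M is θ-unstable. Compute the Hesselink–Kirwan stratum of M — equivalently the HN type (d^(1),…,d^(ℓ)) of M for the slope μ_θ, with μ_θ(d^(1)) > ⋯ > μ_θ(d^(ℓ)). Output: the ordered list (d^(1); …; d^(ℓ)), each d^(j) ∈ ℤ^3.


Via rank(M_{q-1}∘⋯∘M_p): M ≅ I[1,2], I[1,3], I[2,3]^2.
μ_θ-semistable layers: μ^(1)=1; μ^(2)=0; μ^(3)=-1/2

((1, 1, 0); (1, 1, 1); (0, 2, 2))


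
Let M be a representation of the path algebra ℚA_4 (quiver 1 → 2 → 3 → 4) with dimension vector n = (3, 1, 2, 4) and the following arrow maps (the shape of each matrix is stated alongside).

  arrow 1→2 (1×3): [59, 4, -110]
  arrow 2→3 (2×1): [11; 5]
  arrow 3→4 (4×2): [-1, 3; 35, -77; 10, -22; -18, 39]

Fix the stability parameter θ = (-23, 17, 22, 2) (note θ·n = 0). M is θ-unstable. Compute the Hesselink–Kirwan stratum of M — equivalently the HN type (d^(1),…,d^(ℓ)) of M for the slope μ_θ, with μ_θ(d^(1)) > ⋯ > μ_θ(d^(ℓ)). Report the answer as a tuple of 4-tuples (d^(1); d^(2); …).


Via rank(M_{q-1}∘⋯∘M_p): M ≅ I[1,1]^2, I[1,4], I[3,4], I[4,4]^2.
μ_θ-semistable layers: μ^(1)=41/3; μ^(2)=12; μ^(3)=2; μ^(4)=-23

((0, 1, 1, 1); (0, 0, 1, 1); (0, 0, 0, 2); (3, 0, 0, 0))


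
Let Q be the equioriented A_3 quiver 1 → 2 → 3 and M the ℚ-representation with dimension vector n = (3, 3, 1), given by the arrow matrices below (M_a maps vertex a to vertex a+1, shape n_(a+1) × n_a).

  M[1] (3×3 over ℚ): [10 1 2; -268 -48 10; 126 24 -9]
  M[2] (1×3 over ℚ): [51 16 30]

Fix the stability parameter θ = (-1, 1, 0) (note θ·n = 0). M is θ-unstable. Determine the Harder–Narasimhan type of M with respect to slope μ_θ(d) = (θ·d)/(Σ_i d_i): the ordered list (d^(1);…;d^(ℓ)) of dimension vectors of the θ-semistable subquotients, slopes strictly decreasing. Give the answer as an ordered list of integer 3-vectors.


Barcode: M ≅ I[1,1], I[1,2], I[1,3], I[2,2]. HN layers by μ_θ (3 steps, strictly decreasing):
  μ^(1)=1; μ^(2)=1/2; μ^(3)=-1

((0, 2, 0); (0, 1, 1); (3, 0, 0))


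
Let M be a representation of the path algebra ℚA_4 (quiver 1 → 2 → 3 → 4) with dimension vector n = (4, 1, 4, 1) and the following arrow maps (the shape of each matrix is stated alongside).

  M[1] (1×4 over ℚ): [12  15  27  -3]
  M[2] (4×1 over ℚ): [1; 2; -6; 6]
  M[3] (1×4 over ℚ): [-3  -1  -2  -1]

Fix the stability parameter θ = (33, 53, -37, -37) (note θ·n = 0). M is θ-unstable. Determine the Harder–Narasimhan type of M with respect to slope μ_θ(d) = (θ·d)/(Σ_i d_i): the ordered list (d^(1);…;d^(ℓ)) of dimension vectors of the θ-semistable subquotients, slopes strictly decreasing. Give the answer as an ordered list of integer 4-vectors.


Interval decomposition of M: I[1,1]^3, I[1,4], I[3,3]^3.
HN type (ℓ=3): μ^(1)=33; μ^(2)=3; μ^(3)=-37

((3, 0, 0, 0); (1, 1, 1, 1); (0, 0, 3, 0))


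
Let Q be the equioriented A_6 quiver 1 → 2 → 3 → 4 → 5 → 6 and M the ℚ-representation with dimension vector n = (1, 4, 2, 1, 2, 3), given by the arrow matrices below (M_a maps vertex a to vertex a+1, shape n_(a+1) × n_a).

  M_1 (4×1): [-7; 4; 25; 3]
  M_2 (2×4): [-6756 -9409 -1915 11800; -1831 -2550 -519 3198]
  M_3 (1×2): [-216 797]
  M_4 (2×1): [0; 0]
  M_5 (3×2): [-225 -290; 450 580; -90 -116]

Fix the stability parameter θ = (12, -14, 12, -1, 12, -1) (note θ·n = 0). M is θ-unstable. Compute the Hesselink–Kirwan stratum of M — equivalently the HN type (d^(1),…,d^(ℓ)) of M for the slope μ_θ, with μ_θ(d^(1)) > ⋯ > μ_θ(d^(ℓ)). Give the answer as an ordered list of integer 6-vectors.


Barcode: M ≅ I[1,4], I[2,2]^2, I[2,3], I[5,5], I[5,6], I[6,6]^2. HN layers by μ_θ (4 steps, strictly decreasing):
  μ^(1)=12; μ^(2)=11/2; μ^(3)=-1; μ^(4)=-14

((0, 0, 1, 0, 1, 0); (0, 0, 1, 1, 1, 1); (1, 1, 0, 0, 0, 2); (0, 3, 0, 0, 0, 0))


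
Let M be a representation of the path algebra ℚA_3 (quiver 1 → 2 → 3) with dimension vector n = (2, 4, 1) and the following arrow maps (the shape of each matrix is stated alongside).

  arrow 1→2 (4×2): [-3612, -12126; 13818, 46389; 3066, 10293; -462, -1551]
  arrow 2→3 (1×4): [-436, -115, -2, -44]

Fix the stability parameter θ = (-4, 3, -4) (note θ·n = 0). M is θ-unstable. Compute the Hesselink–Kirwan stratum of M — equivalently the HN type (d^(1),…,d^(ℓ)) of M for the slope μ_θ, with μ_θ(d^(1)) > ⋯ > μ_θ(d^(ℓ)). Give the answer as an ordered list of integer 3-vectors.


Interval decomposition of M: I[1,1], I[1,3], I[2,2]^3.
HN type (ℓ=3): μ^(1)=3; μ^(2)=-1/2; μ^(3)=-4

((0, 3, 0); (0, 1, 1); (2, 0, 0))


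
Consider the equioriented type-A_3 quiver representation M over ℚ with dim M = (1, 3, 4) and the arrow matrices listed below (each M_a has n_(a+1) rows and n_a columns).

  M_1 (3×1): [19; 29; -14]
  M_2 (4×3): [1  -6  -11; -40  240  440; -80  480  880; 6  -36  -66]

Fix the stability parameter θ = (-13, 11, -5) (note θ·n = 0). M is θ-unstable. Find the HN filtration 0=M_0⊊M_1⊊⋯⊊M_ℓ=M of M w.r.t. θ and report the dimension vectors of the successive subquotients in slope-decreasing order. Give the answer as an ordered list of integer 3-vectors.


Barcode: M ≅ I[1,3], I[2,2]^2, I[3,3]^3. HN layers by μ_θ (4 steps, strictly decreasing):
  μ^(1)=11; μ^(2)=3; μ^(3)=-5; μ^(4)=-13

((0, 2, 0); (0, 1, 1); (0, 0, 3); (1, 0, 0))


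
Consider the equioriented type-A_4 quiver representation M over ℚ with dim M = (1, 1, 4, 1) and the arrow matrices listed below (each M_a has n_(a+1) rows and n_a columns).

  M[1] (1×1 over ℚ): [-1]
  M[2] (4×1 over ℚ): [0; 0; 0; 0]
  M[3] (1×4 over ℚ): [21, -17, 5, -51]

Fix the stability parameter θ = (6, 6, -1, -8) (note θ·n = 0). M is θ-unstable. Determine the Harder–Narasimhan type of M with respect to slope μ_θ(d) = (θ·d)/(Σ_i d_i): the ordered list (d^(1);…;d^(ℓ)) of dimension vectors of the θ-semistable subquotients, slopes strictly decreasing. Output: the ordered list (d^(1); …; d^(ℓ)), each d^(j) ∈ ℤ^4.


Barcode: M ≅ I[1,2], I[3,3]^3, I[3,4]. HN layers by μ_θ (3 steps, strictly decreasing):
  μ^(1)=6; μ^(2)=-1; μ^(3)=-9/2

((1, 1, 0, 0); (0, 0, 3, 0); (0, 0, 1, 1))


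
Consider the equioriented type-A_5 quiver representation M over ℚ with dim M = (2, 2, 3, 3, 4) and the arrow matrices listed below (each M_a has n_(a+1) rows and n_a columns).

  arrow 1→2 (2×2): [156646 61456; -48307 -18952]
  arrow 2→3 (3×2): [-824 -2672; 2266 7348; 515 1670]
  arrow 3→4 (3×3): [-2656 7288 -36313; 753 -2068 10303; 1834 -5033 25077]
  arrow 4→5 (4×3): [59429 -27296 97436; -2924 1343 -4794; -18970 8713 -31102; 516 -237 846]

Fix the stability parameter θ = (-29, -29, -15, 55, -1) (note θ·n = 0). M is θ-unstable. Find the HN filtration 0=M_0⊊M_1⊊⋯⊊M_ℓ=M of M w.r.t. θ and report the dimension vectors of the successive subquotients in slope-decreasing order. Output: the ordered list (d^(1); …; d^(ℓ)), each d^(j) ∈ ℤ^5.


Via rank(M_{q-1}∘⋯∘M_p): M ≅ I[1,1], I[1,2], I[2,5], I[3,4], I[3,5], I[5,5]^2.
μ_θ-semistable layers: μ^(1)=55; μ^(2)=27; μ^(3)=-1; μ^(4)=-15; μ^(5)=-29

((0, 0, 0, 1, 0); (0, 0, 0, 2, 2); (0, 0, 0, 0, 2); (0, 0, 3, 0, 0); (2, 2, 0, 0, 0))


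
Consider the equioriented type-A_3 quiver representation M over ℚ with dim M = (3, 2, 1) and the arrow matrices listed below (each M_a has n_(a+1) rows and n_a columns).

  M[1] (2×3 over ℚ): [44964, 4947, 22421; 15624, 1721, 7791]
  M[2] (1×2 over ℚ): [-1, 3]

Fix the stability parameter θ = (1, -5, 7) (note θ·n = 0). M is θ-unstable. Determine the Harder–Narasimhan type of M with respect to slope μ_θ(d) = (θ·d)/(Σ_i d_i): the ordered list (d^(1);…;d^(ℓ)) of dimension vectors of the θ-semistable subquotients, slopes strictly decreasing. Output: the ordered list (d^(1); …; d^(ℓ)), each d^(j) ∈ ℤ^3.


Interval decomposition of M: I[1,1], I[1,2], I[1,3].
HN type (ℓ=3): μ^(1)=7; μ^(2)=1; μ^(3)=-2

((0, 0, 1); (1, 0, 0); (2, 2, 0))


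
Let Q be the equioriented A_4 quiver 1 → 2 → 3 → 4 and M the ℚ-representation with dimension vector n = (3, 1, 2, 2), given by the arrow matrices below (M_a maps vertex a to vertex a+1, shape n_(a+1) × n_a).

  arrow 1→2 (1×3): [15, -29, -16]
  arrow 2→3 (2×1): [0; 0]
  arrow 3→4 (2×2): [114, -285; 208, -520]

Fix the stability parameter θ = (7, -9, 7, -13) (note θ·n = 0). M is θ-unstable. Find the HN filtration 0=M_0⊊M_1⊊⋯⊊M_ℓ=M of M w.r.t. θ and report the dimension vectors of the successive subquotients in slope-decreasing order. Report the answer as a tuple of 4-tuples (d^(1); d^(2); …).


Interval decomposition of M: I[1,1]^2, I[1,2], I[3,3], I[3,4], I[4,4].
HN type (ℓ=4): μ^(1)=7; μ^(2)=-1; μ^(3)=-3; μ^(4)=-13

((2, 0, 1, 0); (1, 1, 0, 0); (0, 0, 1, 1); (0, 0, 0, 1))


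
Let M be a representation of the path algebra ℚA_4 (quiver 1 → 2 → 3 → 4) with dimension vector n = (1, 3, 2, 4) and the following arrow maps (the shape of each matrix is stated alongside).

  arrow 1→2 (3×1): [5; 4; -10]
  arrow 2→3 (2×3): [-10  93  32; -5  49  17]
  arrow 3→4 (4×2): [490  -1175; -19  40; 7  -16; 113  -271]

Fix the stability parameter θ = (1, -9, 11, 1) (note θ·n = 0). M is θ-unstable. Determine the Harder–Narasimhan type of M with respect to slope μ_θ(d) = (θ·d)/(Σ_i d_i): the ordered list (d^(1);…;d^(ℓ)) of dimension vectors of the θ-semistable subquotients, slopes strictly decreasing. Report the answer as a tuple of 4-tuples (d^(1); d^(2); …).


Interval decomposition of M: I[1,4], I[2,2], I[2,4], I[4,4]^2.
HN type (ℓ=4): μ^(1)=6; μ^(2)=1; μ^(3)=-4; μ^(4)=-9

((0, 0, 2, 2); (0, 0, 0, 2); (1, 1, 0, 0); (0, 2, 0, 0))


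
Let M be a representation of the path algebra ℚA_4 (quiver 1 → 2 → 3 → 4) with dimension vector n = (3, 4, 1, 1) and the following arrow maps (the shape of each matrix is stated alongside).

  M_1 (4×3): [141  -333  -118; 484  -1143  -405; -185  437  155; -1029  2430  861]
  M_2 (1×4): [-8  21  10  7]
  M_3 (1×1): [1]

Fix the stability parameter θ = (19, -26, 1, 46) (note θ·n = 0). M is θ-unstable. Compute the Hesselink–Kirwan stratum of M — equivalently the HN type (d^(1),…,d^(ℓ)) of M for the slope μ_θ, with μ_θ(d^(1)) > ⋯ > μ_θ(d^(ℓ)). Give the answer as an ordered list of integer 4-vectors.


Barcode: M ≅ I[1,2]^2, I[1,4], I[2,2]. HN layers by μ_θ (4 steps, strictly decreasing):
  μ^(1)=46; μ^(2)=1; μ^(3)=-7/2; μ^(4)=-26

((0, 0, 0, 1); (0, 0, 1, 0); (3, 3, 0, 0); (0, 1, 0, 0))


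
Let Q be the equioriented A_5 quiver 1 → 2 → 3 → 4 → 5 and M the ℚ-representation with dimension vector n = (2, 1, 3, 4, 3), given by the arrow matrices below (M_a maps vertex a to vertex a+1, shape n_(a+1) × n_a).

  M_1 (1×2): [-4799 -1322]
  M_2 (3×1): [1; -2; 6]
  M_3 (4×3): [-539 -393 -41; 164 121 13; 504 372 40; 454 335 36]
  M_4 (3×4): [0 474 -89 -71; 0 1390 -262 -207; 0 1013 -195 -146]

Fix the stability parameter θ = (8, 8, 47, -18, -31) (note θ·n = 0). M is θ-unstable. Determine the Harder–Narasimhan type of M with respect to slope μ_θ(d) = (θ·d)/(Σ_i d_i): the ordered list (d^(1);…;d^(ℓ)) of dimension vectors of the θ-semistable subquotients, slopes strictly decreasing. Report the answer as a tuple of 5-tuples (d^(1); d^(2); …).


Via rank(M_{q-1}∘⋯∘M_p): M ≅ I[1,1], I[1,4], I[3,5]^2, I[4,5].
μ_θ-semistable layers: μ^(1)=29/2; μ^(2)=8; μ^(3)=-2/3; μ^(4)=-49/2

((0, 0, 1, 1, 0); (2, 1, 0, 0, 0); (0, 0, 2, 2, 2); (0, 0, 0, 1, 1))


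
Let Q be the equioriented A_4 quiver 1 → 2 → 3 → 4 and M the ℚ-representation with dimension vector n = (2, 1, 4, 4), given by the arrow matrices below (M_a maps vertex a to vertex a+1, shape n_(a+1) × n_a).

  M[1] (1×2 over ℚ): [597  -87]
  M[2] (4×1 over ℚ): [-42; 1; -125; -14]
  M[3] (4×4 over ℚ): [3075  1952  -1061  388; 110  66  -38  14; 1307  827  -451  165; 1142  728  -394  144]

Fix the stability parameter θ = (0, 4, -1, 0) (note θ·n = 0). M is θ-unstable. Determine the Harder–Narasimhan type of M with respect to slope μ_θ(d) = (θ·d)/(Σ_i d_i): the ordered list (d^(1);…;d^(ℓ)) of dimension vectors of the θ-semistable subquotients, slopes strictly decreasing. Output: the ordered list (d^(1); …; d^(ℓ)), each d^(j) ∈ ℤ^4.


Barcode: M ≅ I[1,1], I[1,4], I[3,3]^2, I[3,4], I[4,4]^2. HN layers by μ_θ (3 steps, strictly decreasing):
  μ^(1)=1; μ^(2)=0; μ^(3)=-1

((0, 1, 1, 1); (2, 0, 0, 3); (0, 0, 3, 0))


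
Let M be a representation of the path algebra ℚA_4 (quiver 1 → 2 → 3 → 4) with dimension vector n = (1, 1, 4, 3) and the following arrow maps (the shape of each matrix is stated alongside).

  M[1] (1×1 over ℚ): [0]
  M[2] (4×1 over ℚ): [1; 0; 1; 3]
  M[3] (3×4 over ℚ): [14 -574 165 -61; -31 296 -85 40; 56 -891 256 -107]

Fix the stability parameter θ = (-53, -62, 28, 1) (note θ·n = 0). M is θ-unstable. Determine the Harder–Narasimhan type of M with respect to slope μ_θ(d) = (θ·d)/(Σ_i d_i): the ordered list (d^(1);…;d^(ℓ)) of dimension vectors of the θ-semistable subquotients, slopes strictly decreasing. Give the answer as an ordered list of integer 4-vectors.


Via rank(M_{q-1}∘⋯∘M_p): M ≅ I[1,1], I[2,4], I[3,3], I[3,4]^2.
μ_θ-semistable layers: μ^(1)=28; μ^(2)=29/2; μ^(3)=-53; μ^(4)=-62

((0, 0, 1, 0); (0, 0, 3, 3); (1, 0, 0, 0); (0, 1, 0, 0))


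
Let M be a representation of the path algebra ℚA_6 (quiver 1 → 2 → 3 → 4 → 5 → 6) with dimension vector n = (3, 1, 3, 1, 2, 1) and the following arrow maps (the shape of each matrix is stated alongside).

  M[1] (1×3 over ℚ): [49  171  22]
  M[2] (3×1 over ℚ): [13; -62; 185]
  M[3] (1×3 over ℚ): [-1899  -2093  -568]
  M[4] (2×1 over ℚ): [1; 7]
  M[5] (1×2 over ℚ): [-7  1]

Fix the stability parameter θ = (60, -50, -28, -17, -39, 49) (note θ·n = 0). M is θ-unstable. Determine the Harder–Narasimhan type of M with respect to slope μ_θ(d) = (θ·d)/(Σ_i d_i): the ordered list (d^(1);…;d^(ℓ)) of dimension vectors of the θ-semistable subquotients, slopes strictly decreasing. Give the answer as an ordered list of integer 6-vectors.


Via rank(M_{q-1}∘⋯∘M_p): M ≅ I[1,1]^2, I[1,5], I[3,3]^2, I[5,6].
μ_θ-semistable layers: μ^(1)=60; μ^(2)=49; μ^(3)=-74/5; μ^(4)=-28; μ^(5)=-39

((2, 0, 0, 0, 0, 0); (0, 0, 0, 0, 0, 1); (1, 1, 1, 1, 1, 0); (0, 0, 2, 0, 0, 0); (0, 0, 0, 0, 1, 0))


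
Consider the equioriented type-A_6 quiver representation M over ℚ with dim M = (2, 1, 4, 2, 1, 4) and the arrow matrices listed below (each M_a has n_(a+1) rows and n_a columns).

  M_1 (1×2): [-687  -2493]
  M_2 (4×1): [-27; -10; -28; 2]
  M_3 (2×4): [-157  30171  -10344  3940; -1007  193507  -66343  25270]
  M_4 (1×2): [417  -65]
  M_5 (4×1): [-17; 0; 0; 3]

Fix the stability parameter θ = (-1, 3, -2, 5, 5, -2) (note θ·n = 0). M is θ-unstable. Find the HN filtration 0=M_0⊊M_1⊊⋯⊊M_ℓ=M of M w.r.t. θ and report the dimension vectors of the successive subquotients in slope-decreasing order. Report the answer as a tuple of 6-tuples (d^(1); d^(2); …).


Barcode: M ≅ I[1,1], I[1,6], I[3,3]^2, I[3,4], I[6,6]^3. HN layers by μ_θ (5 steps, strictly decreasing):
  μ^(1)=5; μ^(2)=8/3; μ^(3)=1/2; μ^(4)=-1; μ^(5)=-2

((0, 0, 0, 1, 0, 0); (0, 0, 0, 1, 1, 1); (0, 1, 1, 0, 0, 0); (2, 0, 0, 0, 0, 0); (0, 0, 3, 0, 0, 3))


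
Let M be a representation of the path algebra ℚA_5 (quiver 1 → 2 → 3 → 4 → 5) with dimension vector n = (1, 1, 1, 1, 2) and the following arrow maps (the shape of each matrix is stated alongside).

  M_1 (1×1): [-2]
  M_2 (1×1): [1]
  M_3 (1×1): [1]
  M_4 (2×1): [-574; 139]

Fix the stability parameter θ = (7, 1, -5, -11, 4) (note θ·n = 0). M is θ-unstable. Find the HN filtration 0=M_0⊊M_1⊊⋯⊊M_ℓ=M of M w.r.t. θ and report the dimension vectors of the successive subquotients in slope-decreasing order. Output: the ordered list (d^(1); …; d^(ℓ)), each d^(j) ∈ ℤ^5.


Barcode: M ≅ I[1,5], I[5,5]. HN layers by μ_θ (2 steps, strictly decreasing):
  μ^(1)=4; μ^(2)=-2

((0, 0, 0, 0, 2); (1, 1, 1, 1, 0))


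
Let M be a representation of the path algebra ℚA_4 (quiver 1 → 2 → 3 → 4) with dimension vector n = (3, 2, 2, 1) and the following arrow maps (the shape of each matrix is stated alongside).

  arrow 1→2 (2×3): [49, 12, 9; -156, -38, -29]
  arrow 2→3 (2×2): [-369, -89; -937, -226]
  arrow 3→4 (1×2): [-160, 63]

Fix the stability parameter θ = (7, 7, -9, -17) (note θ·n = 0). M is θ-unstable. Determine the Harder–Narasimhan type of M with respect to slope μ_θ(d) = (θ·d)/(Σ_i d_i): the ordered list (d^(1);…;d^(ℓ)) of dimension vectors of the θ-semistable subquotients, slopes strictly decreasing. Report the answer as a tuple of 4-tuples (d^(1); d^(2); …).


Interval decomposition of M: I[1,1], I[1,3], I[1,4].
HN type (ℓ=3): μ^(1)=7; μ^(2)=5/3; μ^(3)=-3

((1, 0, 0, 0); (1, 1, 1, 0); (1, 1, 1, 1))


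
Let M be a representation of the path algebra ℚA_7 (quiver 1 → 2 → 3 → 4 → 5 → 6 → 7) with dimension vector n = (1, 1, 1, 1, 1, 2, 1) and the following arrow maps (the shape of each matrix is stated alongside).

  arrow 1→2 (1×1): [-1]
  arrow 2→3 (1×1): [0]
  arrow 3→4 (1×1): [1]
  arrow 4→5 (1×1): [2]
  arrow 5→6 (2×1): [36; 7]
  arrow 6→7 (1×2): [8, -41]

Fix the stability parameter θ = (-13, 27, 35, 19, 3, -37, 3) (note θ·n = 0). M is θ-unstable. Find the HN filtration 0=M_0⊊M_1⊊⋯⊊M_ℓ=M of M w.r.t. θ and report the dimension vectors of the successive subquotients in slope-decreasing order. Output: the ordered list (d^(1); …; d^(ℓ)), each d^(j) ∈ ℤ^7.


Barcode: M ≅ I[1,2], I[3,7], I[6,6]. HN layers by μ_θ (4 steps, strictly decreasing):
  μ^(1)=27; μ^(2)=23/5; μ^(3)=-13; μ^(4)=-37

((0, 1, 0, 0, 0, 0, 0); (0, 0, 1, 1, 1, 1, 1); (1, 0, 0, 0, 0, 0, 0); (0, 0, 0, 0, 0, 1, 0))
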